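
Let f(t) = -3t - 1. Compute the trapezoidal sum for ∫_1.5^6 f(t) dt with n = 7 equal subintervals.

Δt = (6 − 1.5)/7 = 9/14.
f(1.5) = -5.5, f(15/7) = -52/7, f(39/14) = -131/14, f(24/7) = -79/7, f(57/14) = -185/14, f(33/7) = -106/7, f(75/14) = -239/14, f(6) = -19.
T_7 = (Δt/2)·[f(t_0) + 2f(t_1) + ... + 2f(t_{6}) + f(t_7)].
Sum = -55.125.

-55.125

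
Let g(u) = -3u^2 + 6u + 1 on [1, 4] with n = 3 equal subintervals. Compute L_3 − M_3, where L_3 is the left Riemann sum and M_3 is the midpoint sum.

L_3 = -3.
M_3 = -14.25.
L_3 − M_3 = 11.25.

11.25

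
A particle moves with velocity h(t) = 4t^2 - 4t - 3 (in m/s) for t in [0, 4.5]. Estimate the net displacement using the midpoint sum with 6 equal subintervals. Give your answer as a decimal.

66.65625

Δt = (4.5 − 0)/6 = 0.75.
Midpoints: 0.375, 1.125, 1.875, 2.625, 3.375, 4.125.
h(0.375) = -3.9375, h(1.125) = -2.4375, h(1.875) = 3.5625, h(2.625) = 14.0625, h(3.375) = 29.0625, h(4.125) = 48.5625.
Sum = Δt · [h(0.375) + h(1.125) + h(1.875) + ...].
Sum = 66.65625.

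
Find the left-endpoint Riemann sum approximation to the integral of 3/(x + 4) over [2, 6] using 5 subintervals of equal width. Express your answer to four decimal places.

Δx = (6 − 2)/5 = 0.8.
Left endpoints: 2, 2.8, 3.6, 4.4, 5.2.
f(2) = 0.5, f(2.8) = 15/34, f(3.6) = 15/38, f(4.4) = 5/14, f(5.2) = 15/46.
Sum = Δx · [f(2) + f(2.8) + f(3.6) + f(4.4) + f(5.2)].
Sum ≈ 1.6153.

1.6153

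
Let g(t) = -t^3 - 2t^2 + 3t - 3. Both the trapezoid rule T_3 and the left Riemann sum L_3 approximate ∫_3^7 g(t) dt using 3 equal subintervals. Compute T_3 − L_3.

T_3 ≈ -762.814815.
L_3 ≈ -506.814815.
T_3 − L_3 = -256.

-256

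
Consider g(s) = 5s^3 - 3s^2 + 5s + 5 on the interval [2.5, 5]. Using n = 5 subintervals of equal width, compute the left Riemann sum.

562.1875

Δs = (5 − 2.5)/5 = 0.5.
Left endpoints: 2.5, 3, 3.5, 4, 4.5.
g(2.5) = 76.875, g(3) = 128, g(3.5) = 200.125, g(4) = 297, g(4.5) = 422.375.
Sum = Δs · [g(2.5) + g(3) + g(3.5) + g(4) + g(4.5)].
Sum = 562.1875.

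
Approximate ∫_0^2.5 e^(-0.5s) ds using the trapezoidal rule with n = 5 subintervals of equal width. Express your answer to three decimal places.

1.434

Δs = (2.5 − 0)/5 = 0.5.
f(0) ≈ 1.000, f(0.5) ≈ 0.779, f(1) ≈ 0.607, f(1.5) ≈ 0.472, f(2) ≈ 0.368, f(2.5) ≈ 0.287.
T_5 = (Δs/2)·[f(s_0) + 2f(s_1) + ... + 2f(s_{4}) + f(s_5)].
Sum ≈ 1.434.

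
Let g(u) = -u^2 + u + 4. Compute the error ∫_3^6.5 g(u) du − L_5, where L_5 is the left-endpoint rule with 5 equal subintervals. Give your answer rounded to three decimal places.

-10.127

Exact integral: ∫_3^6.5 g(u) du ≈ -51.91667.
L_5 = -41.79.
Error ≈ -51.91667 − (-41.79) ≈ -10.127.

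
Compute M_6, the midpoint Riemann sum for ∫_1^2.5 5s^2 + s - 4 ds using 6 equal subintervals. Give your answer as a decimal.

20.9609375

Δs = (2.5 − 1)/6 = 0.25.
Midpoints: 1.125, 1.375, 1.625, 1.875, 2.125, 2.375.
f(1.125) = 3.453125, f(1.375) = 6.828125, f(1.625) = 10.828125, f(1.875) = 15.453125, f(2.125) = 20.703125, f(2.375) = 26.578125.
Sum = Δs · [f(1.125) + f(1.375) + f(1.625) + ...].
Sum = 20.9609375.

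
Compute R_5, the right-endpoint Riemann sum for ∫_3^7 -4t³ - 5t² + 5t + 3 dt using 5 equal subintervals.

-3340

Δt = (7 − 3)/5 = 0.8.
Right endpoints: 3.8, 4.6, 5.4, 6.2, 7.
f(3.8) = -269.688, f(4.6) = -469.144, f(5.4) = -745.656, f(6.2) = -1111.512, f(7) = -1579.
Sum = Δt · [f(3.8) + f(4.6) + f(5.4) + f(6.2) + f(7)].
Sum = -3340.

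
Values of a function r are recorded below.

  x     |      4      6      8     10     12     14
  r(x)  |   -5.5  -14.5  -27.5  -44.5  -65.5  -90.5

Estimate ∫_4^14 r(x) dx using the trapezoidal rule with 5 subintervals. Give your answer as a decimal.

Δx = 2.
T_5 = (2/2)·[(-5.5) + 2·(-14.5) + 2·(-27.5) + 2·(-44.5) + 2·(-65.5) + (-90.5)] = -400.

-400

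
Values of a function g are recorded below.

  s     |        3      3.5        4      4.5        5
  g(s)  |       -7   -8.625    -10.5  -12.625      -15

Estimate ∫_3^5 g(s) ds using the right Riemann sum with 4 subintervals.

-23.375

Δs = 0.5.
Sum = 0.5·[(-8.625) + (-10.5) + (-12.625) + (-15)] = -23.375.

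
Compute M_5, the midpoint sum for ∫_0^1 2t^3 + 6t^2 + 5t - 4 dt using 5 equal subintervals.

Δt = (1 − 0)/5 = 0.2.
Midpoints: 0.1, 0.3, 0.5, 0.7, 0.9.
f(0.1) = -3.438, f(0.3) = -1.906, f(0.5) = 0.25, f(0.7) = 3.126, f(0.9) = 6.818.
Sum = Δt · [f(0.1) + f(0.3) + f(0.5) + f(0.7) + f(0.9)].
Sum = 0.97.

0.97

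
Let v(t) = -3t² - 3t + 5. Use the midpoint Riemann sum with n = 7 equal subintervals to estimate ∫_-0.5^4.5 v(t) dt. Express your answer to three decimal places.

Δt = (4.5 − (-0.5))/7 = 5/7.
Midpoints: -1/7, 4/7, 9/7, 2, 19/7, 24/7, 29/7.
v(-1/7) = 263/49, v(4/7) = 113/49, v(9/7) = -187/49, v(2) = -13, v(19/7) = -1237/49, v(24/7) = -1987/49, v(29/7) = -2887/49.
Sum = Δt · [v(-1/7) + v(4/7) + v(9/7) + ...].
Sum ≈ -95.612.

-95.612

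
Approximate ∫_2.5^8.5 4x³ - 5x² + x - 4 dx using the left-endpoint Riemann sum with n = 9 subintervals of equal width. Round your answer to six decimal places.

Δx = (8.5 − 2.5)/9 = 2/3.
Left endpoints: 2.5, 19/6, 23/6, 4.5, 31/6, 35/6, 6.5, 43/6, 47/6.
f(2.5) = 29.75, f(19/6) = 8213/108, f(23/6) = 16381/108, f(4.5) = 263.75, f(31/6) = 45293/108, f(35/6) = 67573/108, f(6.5) = 889.75, f(43/6) = 131621/108, f(47/6) = 174925/108.
Sum = Δx · [f(2.5) + f(19/6) + f(23/6) + ...].
Sum ≈ 3529.611111.

3529.611111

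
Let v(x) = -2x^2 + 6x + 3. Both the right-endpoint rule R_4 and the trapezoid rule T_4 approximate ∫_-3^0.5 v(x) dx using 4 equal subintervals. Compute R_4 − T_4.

R_4 = -17.8828125.
T_4 = -34.7265625.
R_4 − T_4 = 16.84375.

16.84375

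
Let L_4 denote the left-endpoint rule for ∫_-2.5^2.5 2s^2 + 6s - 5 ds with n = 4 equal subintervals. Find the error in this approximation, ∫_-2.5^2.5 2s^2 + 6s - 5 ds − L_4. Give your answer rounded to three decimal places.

Exact integral: ∫_-2.5^2.5 f(s) ds ≈ -4.16667.
L_4 = -20.3125.
Error ≈ -4.16667 − (-20.3125) ≈ 16.146.

16.146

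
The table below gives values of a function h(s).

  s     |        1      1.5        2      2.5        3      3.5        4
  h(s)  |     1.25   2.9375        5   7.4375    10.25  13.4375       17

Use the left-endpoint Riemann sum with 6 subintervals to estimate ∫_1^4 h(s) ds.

Δs = 0.5.
Sum = 0.5·[1.25 + 2.9375 + 5 + 7.4375 + 10.25 + 13.4375] = 20.15625.

20.15625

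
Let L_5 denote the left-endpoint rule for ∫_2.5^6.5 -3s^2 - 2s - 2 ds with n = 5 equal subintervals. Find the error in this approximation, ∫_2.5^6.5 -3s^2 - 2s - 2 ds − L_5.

Exact integral: ∫_2.5^6.5 f(s) ds = -303.
L_5 = -257.88.
Error = -303 − (-257.88) = -45.12.

-45.12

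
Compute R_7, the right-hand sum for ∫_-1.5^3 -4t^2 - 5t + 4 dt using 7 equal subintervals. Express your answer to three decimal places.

Δt = (3 − (-1.5))/7 = 9/14.
Right endpoints: -6/7, -3/14, 3/7, 15/14, 12/7, 33/14, 3.
f(-6/7) = 262/49, f(-3/14) = 479/98, f(3/7) = 55/49, f(15/14) = -583/98, f(12/7) = -800/49, f(33/14) = -2941/98, f(3) = -47.
Sum = Δt · [f(-6/7) + f(-3/14) + f(3/7) + ...].
Sum ≈ -56.526.

-56.526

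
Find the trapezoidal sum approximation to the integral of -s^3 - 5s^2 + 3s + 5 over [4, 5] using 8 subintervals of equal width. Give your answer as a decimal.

Δs = (5 − 4)/8 = 0.125.
f(4) = -127, f(4.125) = -70601/512, f(4.25) = -149.328125, f(4.375) = -82595/512, f(4.5) = -173.875, f(4.625) = -95749/512, f(4.75) = -200.734375, f(4.875) = -110111/512, f(5) = -230.
T_8 = (Δs/2)·[f(s_0) + 2f(s_1) + ... + 2f(s_{7}) + f(s_8)].
Sum = -175.46484375.

-175.46484375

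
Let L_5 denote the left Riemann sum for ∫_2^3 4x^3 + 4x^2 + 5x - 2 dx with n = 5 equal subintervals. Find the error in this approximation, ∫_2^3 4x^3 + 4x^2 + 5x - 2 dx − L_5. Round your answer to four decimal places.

Exact integral: ∫_2^3 f(x) dx ≈ 100.833333.
L_5 = 90.96.
Error ≈ 100.833333 − 90.96 ≈ 9.8733.

9.8733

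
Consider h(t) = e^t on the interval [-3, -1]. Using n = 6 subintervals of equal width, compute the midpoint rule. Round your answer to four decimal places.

0.3166

Δt = (-1 − (-3))/6 = 1/3.
Midpoints: -17/6, -2.5, -13/6, -11/6, -1.5, -7/6.
h(-17/6) ≈ 0.0588, h(-2.5) ≈ 0.0821, h(-13/6) ≈ 0.1146, h(-11/6) ≈ 0.1599, h(-1.5) ≈ 0.2231, h(-7/6) ≈ 0.3114.
Sum = Δt · [h(-17/6) + h(-2.5) + h(-13/6) + ...].
Sum ≈ 0.3166.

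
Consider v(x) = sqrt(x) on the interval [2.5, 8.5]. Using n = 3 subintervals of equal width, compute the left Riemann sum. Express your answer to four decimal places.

12.5039

Δx = (8.5 − 2.5)/3 = 2.
Left endpoints: 2.5, 4.5, 6.5.
v(2.5) ≈ 1.5811, v(4.5) ≈ 2.1213, v(6.5) ≈ 2.5495.
Sum = Δx · [v(2.5) + v(4.5) + v(6.5)].
Sum ≈ 12.5039.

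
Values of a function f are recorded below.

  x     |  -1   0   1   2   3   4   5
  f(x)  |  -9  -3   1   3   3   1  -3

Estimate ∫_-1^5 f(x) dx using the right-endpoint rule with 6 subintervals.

Δx = 1.
Sum = 1·[(-3) + 1 + 3 + 3 + 1 + (-3)] = 2.

2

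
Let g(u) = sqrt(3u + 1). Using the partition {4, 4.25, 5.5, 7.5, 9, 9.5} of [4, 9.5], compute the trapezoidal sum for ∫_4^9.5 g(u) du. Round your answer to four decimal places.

25.1624

Subinterval widths: 0.25, 1.25, 2, 1.5, 0.5.
g(4) ≈ 3.6056, g(4.25) ≈ 3.7081, g(5.5) ≈ 4.1833, g(7.5) ≈ 4.8477, g(9) ≈ 5.2915, g(9.5) ≈ 5.4314.
On each subinterval the trapezoid contributes (Δu_i/2)·[g(u_{i-1}) + g(u_i)].
Sum ≈ 25.1624.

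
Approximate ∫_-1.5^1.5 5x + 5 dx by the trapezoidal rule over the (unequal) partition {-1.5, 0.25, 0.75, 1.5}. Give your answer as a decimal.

15

Subinterval widths: 1.75, 0.5, 0.75.
f(-1.5) = -2.5, f(0.25) = 6.25, f(0.75) = 8.75, f(1.5) = 12.5.
On each subinterval the trapezoid contributes (Δx_i/2)·[f(x_{i-1}) + f(x_i)].
Sum = 15.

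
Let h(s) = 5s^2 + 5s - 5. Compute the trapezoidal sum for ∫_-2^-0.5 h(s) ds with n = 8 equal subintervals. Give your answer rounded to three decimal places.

Δs = (-0.5 − (-2))/8 = 0.1875.
h(-2) = 5, h(-1.8125) = 2.36328125, h(-1.625) = 0.078125, h(-1.4375) = -1.85546875, h(-1.25) = -3.4375, h(-1.0625) = -4.66796875, h(-0.875) = -5.546875, h(-0.6875) = -6.07421875, h(-0.5) = -6.25.
T_8 = (Δs/2)·[h(s_0) + 2h(s_1) + ... + 2h(s_{7}) + h(s_8)].
Sum ≈ -3.706.

-3.706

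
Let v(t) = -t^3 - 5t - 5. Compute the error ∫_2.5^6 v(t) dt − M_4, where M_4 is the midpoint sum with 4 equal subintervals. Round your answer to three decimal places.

-2.847

Exact integral: ∫_2.5^6 v(t) dt = -406.109375.
M_4 ≈ -403.26221.
Error ≈ -406.109375 − (-403.26221) ≈ -2.847.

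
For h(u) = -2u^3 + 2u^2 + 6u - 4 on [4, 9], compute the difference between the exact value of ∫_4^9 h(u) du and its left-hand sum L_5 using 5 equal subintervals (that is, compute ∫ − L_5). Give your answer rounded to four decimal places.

-554.1667

Exact integral: ∫_4^9 h(u) du ≈ -2534.166667.
L_5 = -1980.
Error ≈ -2534.166667 − (-1980) ≈ -554.1667.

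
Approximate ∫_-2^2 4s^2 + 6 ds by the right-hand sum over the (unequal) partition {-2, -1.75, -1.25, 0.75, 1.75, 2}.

Subinterval widths: 0.25, 0.5, 2, 1, 0.25.
Right endpoints: -1.75, -1.25, 0.75, 1.75, 2.
f(-1.75) = 18.25, f(-1.25) = 12.25, f(0.75) = 8.25, f(1.75) = 18.25, f(2) = 22.
Sum = Σ Δs_i · f(s_i).
Sum = 50.9375.

50.9375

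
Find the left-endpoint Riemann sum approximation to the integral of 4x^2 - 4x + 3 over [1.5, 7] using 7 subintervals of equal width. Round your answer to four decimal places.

313.2755

Δx = (7 − 1.5)/7 = 11/14.
Left endpoints: 1.5, 16/7, 43/14, 27/7, 65/14, 38/7, 87/14.
f(1.5) = 6, f(16/7) = 723/49, f(43/14) = 1394/49, f(27/7) = 2307/49, f(65/14) = 3462/49, f(38/7) = 4859/49, f(87/14) = 6498/49.
Sum = Δx · [f(1.5) + f(16/7) + f(43/14) + ...].
Sum ≈ 313.2755.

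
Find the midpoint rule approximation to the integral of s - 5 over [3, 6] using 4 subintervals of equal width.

Δs = (6 − 3)/4 = 0.75.
Midpoints: 3.375, 4.125, 4.875, 5.625.
f(3.375) = -1.625, f(4.125) = -0.875, f(4.875) = -0.125, f(5.625) = 0.625.
Sum = Δs · [f(3.375) + f(4.125) + f(4.875) + f(5.625)].
Sum = -1.5.

-1.5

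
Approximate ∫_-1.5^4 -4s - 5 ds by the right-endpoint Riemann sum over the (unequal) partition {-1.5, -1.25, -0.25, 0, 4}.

Subinterval widths: 0.25, 1, 0.25, 4.
Right endpoints: -1.25, -0.25, 0, 4.
f(-1.25) = 0, f(-0.25) = -4, f(0) = -5, f(4) = -21.
Sum = Σ Δs_i · f(s_i).
Sum = -89.25.

-89.25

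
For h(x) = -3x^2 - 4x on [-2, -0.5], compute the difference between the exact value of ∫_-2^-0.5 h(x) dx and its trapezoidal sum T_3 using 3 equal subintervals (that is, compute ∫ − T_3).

0.1875

Exact integral: ∫_-2^-0.5 h(x) dx = -0.375.
T_3 = -0.5625.
Error = -0.375 − (-0.5625) = 0.1875.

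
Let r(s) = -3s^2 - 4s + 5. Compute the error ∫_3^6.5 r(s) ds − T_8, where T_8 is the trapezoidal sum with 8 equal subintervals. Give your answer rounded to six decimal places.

0.334961

Exact integral: ∫_3^6.5 r(s) ds = -296.625.
T_8 ≈ -296.95996094.
Error ≈ -296.625 − (-296.95996094) ≈ 0.334961.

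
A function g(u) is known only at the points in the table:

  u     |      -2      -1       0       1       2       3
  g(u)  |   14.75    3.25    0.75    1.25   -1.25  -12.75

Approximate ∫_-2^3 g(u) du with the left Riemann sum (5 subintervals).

18.75

Δu = 1.
Sum = 1·[14.75 + 3.25 + 0.75 + 1.25 + (-1.25)] = 18.75.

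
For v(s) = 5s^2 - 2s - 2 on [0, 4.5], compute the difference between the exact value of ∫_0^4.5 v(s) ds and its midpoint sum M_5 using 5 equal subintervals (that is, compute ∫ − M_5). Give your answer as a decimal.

1.51875

Exact integral: ∫_0^4.5 v(s) ds = 122.625.
M_5 = 121.10625.
Error = 122.625 − 121.10625 = 1.51875.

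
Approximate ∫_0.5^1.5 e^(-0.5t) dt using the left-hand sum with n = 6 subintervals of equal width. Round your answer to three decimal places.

0.639

Δt = (1.5 − 0.5)/6 = 1/6.
Left endpoints: 0.5, 2/3, 5/6, 1, 7/6, 4/3.
f(0.5) ≈ 0.779, f(2/3) ≈ 0.717, f(5/6) ≈ 0.659, f(1) ≈ 0.607, f(7/6) ≈ 0.558, f(4/3) ≈ 0.513.
Sum = Δt · [f(0.5) + f(2/3) + f(5/6) + ...].
Sum ≈ 0.639.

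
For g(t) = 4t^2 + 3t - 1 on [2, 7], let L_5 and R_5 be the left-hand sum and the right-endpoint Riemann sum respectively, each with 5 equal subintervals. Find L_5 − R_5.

-195

L_5 = 415.
R_5 = 610.
L_5 − R_5 = -195.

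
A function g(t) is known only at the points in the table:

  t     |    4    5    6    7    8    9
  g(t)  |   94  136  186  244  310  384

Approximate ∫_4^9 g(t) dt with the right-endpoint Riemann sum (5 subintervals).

Δt = 1.
Sum = 1·[136 + 186 + 244 + 310 + 384] = 1260.

1260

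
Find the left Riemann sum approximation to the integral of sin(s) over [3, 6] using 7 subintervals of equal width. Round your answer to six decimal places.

-1.830107

Δs = (6 − 3)/7 = 3/7.
Left endpoints: 3, 24/7, 27/7, 30/7, 33/7, 36/7, 39/7.
f(3) ≈ 0.141120, f(24/7) ≈ -0.283056, f(27/7) ≈ -0.656033, f(30/7) ≈ -0.910347, f(33/7) ≈ -0.999998, f(36/7) ≈ -0.908770, f(39/7) ≈ -0.653165.
Sum = Δs · [f(3) + f(24/7) + f(27/7) + ...].
Sum ≈ -1.830107.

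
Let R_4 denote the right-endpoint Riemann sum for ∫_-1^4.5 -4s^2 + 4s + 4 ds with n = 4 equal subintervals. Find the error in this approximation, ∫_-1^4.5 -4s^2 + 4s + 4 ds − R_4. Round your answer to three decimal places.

44.745

Exact integral: ∫_-1^4.5 f(s) ds ≈ -62.33333.
R_4 = -107.078125.
Error ≈ -62.33333 − (-107.078125) ≈ 44.745.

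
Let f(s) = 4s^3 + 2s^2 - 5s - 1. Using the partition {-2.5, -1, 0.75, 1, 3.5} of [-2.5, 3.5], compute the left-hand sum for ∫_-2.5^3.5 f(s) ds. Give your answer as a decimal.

Subinterval widths: 1.5, 1.75, 0.25, 2.5.
Left endpoints: -2.5, -1, 0.75, 1.
f(-2.5) = -38.5, f(-1) = 2, f(0.75) = -1.9375, f(1) = 0.
Sum = Σ Δs_i · f(s_i).
Sum = -54.734375.

-54.734375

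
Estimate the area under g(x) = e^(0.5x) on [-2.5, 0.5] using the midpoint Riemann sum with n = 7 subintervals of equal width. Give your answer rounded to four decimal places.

1.9912

Δx = (0.5 − (-2.5))/7 = 3/7.
Midpoints: -16/7, -13/7, -10/7, -1, -4/7, -1/7, 2/7.
g(-16/7) ≈ 0.3189, g(-13/7) ≈ 0.3951, g(-10/7) ≈ 0.4895, g(-1) ≈ 0.6065, g(-4/7) ≈ 0.7515, g(-1/7) ≈ 0.9311, g(2/7) ≈ 1.1536.
Sum = Δx · [g(-16/7) + g(-13/7) + g(-10/7) + ...].
Sum ≈ 1.9912.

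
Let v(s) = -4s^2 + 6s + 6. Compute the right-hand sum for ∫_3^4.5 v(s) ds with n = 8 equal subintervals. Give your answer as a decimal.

Δs = (4.5 − 3)/8 = 0.1875.
Right endpoints: 3.1875, 3.375, 3.5625, 3.75, 3.9375, 4.125, 4.3125, 4.5.
v(3.1875) = -15.515625, v(3.375) = -19.3125, v(3.5625) = -23.390625, v(3.75) = -27.75, v(3.9375) = -32.390625, v(4.125) = -37.3125, v(4.3125) = -42.515625, v(4.5) = -48.
Sum = Δs · [v(3.1875) + v(3.375) + v(3.5625) + ...].
Sum = -46.16015625.

-46.16015625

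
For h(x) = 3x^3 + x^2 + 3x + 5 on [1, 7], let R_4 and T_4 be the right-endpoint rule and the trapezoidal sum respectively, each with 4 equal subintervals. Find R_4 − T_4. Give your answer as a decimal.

819

R_4 = 2918.25.
T_4 = 2099.25.
R_4 − T_4 = 819.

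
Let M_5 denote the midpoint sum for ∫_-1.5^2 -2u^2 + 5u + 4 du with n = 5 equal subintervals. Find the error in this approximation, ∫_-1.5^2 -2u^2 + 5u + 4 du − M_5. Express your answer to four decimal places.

Exact integral: ∫_-1.5^2 f(u) du ≈ 10.791667.
M_5 = 11.0775.
Error ≈ 10.791667 − 11.0775 ≈ -0.2858.

-0.2858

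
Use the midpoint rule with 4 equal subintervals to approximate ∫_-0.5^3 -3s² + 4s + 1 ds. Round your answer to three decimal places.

Δs = (3 − (-0.5))/4 = 0.875.
Midpoints: -0.0625, 0.8125, 1.6875, 2.5625.
f(-0.0625) = 0.73828125, f(0.8125) = 2.26953125, f(1.6875) = -0.79296875, f(2.5625) = -8.44921875.
Sum = Δs · [f(-0.0625) + f(0.8125) + f(1.6875) + f(2.5625)].
Sum ≈ -5.455.

-5.455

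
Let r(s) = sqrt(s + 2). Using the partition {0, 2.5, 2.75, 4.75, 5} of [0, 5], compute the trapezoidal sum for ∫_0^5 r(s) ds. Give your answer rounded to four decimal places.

10.3900

Subinterval widths: 2.5, 0.25, 2, 0.25.
r(0) ≈ 1.4142, r(2.5) ≈ 2.1213, r(2.75) ≈ 2.1794, r(4.75) ≈ 2.5981, r(5) ≈ 2.6458.
On each subinterval the trapezoid contributes (Δs_i/2)·[r(s_{i-1}) + r(s_i)].
Sum ≈ 10.3900.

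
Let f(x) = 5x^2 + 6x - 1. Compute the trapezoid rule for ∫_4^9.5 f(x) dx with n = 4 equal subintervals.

Δx = (9.5 − 4)/4 = 1.375.
f(4) = 103, f(5.375) = 175.703125, f(6.75) = 267.3125, f(8.125) = 377.828125, f(9.5) = 507.25.
T_4 = (Δx/2)·[f(x_0) + 2f(x_1) + 2f(x_2) + 2f(x_3) + f(x_4)].
Sum = 1548.20703125.

1548.20703125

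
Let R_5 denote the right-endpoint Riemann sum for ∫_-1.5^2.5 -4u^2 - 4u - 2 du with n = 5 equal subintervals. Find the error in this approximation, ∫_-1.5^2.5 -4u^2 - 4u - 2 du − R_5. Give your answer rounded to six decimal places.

Exact integral: ∫_-1.5^2.5 f(u) du ≈ -41.33333333.
R_5 = -55.84.
Error ≈ -41.33333333 − (-55.84) ≈ 14.506667.

14.506667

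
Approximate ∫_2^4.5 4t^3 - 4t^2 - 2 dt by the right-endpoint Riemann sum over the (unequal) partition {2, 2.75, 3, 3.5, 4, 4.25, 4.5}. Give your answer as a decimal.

339.53125

Subinterval widths: 0.75, 0.25, 0.5, 0.5, 0.25, 0.25.
Right endpoints: 2.75, 3, 3.5, 4, 4.25, 4.5.
f(2.75) = 50.9375, f(3) = 70, f(3.5) = 120.5, f(4) = 190, f(4.25) = 232.8125, f(4.5) = 281.5.
Sum = Σ Δt_i · f(t_i).
Sum = 339.53125.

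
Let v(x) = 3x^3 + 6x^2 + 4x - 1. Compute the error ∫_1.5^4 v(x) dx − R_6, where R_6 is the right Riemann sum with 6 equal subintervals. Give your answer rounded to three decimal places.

-59.386

Exact integral: ∫_1.5^4 v(x) dx = 334.453125.
R_6 ≈ 393.83898.
Error ≈ 334.453125 − 393.83898 ≈ -59.386.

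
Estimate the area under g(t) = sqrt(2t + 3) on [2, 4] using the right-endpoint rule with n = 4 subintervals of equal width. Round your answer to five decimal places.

6.15366

Δt = (4 − 2)/4 = 0.5.
Right endpoints: 2.5, 3, 3.5, 4.
g(2.5) ≈ 2.82843, g(3) ≈ 3.00000, g(3.5) ≈ 3.16228, g(4) ≈ 3.31662.
Sum = Δt · [g(2.5) + g(3) + g(3.5) + g(4)].
Sum ≈ 6.15366.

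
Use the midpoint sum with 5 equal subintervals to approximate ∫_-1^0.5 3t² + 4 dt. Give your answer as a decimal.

7.09125

Δt = (0.5 − (-1))/5 = 0.3.
Midpoints: -0.85, -0.55, -0.25, 0.05, 0.35.
f(-0.85) = 6.1675, f(-0.55) = 4.9075, f(-0.25) = 4.1875, f(0.05) = 4.0075, f(0.35) = 4.3675.
Sum = Δt · [f(-0.85) + f(-0.55) + f(-0.25) + f(0.05) + f(0.35)].
Sum = 7.09125.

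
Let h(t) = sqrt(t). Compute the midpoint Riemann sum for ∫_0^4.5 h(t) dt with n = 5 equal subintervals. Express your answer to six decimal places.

6.408000

Δt = (4.5 − 0)/5 = 0.9.
Midpoints: 0.45, 1.35, 2.25, 3.15, 4.05.
h(0.45) ≈ 0.670820, h(1.35) ≈ 1.161895, h(2.25) ≈ 1.500000, h(3.15) ≈ 1.774824, h(4.05) ≈ 2.012461.
Sum = Δt · [h(0.45) + h(1.35) + h(2.25) + h(3.15) + h(4.05)].
Sum ≈ 6.408000.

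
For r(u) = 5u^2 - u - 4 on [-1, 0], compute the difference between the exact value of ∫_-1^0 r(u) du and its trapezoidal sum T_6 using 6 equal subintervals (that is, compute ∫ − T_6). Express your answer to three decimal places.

Exact integral: ∫_-1^0 r(u) du ≈ -1.83333.
T_6 ≈ -1.81019.
Error ≈ -1.83333 − (-1.81019) ≈ -0.023.

-0.023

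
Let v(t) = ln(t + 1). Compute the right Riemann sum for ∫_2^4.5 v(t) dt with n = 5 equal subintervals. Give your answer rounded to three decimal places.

Δt = (4.5 − 2)/5 = 0.5.
Right endpoints: 2.5, 3, 3.5, 4, 4.5.
v(2.5) ≈ 1.253, v(3) ≈ 1.386, v(3.5) ≈ 1.504, v(4) ≈ 1.609, v(4.5) ≈ 1.705.
Sum = Δt · [v(2.5) + v(3) + v(3.5) + v(4) + v(4.5)].
Sum ≈ 3.729.

3.729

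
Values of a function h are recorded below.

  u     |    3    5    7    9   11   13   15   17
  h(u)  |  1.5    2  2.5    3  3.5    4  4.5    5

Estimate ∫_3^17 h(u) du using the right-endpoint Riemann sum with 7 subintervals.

49

Δu = 2.
Sum = 2·[2 + 2.5 + 3 + 3.5 + 4 + 4.5 + 5] = 49.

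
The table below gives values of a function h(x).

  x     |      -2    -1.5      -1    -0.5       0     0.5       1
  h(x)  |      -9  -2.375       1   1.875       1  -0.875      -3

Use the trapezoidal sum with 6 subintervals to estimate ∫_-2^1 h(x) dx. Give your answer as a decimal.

Δx = 0.5.
T_6 = (0.5/2)·[(-9) + 2·(-2.375) + 2·1 + 2·1.875 + 2·1 + 2·(-0.875) + (-3)] = -2.6875.

-2.6875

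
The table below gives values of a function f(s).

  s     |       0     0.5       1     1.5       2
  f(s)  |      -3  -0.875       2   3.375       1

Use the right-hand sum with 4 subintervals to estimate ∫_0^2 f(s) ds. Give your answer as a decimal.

2.75

Δs = 0.5.
Sum = 0.5·[(-0.875) + 2 + 3.375 + 1] = 2.75.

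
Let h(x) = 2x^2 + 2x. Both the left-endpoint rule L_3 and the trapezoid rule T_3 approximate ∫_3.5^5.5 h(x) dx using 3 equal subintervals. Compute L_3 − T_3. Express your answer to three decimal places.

-13.333

L_3 ≈ 87.29630.
T_3 ≈ 100.62963.
L_3 − T_3 ≈ -13.333.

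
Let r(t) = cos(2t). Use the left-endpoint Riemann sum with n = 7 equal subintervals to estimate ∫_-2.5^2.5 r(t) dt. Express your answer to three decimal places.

Δt = (2.5 − (-2.5))/7 = 5/7.
Left endpoints: -2.5, -25/14, -15/14, -5/14, 5/14, 15/14, 25/14.
r(-2.5) ≈ 0.284, r(-25/14) ≈ -0.909, r(-15/14) ≈ -0.541, r(-5/14) ≈ 0.756, r(5/14) ≈ 0.756, r(15/14) ≈ -0.541, r(25/14) ≈ -0.909.
Sum = Δt · [r(-2.5) + r(-25/14) + r(-15/14) + ...].
Sum ≈ -0.790.

-0.790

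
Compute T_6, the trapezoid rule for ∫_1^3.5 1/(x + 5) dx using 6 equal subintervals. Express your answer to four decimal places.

0.3485

Δx = (3.5 − 1)/6 = 5/12.
f(1) = 1/6, f(17/12) = 12/77, f(11/6) = 6/41, f(2.25) = 4/29, f(8/3) = 3/23, f(37/12) = 12/97, f(3.5) = 2/17.
T_6 = (Δx/2)·[f(x_0) + 2f(x_1) + ... + 2f(x_{5}) + f(x_6)].
Sum ≈ 0.3485.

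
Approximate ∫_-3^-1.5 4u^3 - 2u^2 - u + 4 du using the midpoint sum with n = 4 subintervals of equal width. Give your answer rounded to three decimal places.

-81.803

Δu = (-1.5 − (-3))/4 = 0.375.
Midpoints: -2.8125, -2.4375, -2.0625, -1.6875.
f(-2.8125) = -100349/1024, f(-2.4375) = -64895/1024, f(-2.0625) = -38441/1024, f(-1.6875) = -19691/1024.
Sum = Δu · [f(-2.8125) + f(-2.4375) + f(-2.0625) + f(-1.6875)].
Sum ≈ -81.803.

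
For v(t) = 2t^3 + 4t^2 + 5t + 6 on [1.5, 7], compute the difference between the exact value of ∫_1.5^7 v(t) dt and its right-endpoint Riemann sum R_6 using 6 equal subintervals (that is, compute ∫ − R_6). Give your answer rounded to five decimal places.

-432.35793

Exact integral: ∫_1.5^7 v(t) dt ≈ 1800.6770833.
R_6 ≈ 2233.0350116.
Error ≈ 1800.6770833 − 2233.0350116 ≈ -432.35793.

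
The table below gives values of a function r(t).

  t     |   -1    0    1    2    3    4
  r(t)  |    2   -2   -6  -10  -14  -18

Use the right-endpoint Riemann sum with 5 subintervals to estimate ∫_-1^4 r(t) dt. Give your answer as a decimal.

Δt = 1.
Sum = 1·[(-2) + (-6) + (-10) + (-14) + (-18)] = -50.

-50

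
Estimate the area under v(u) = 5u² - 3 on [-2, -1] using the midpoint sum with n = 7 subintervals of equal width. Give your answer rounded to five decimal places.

Δu = (-1 − (-2))/7 = 1/7.
Midpoints: -27/14, -25/14, -23/14, -1.5, -19/14, -17/14, -15/14.
v(-27/14) = 3057/196, v(-25/14) = 2537/196, v(-23/14) = 2057/196, v(-1.5) = 8.25, v(-19/14) = 1217/196, v(-17/14) = 857/196, v(-15/14) = 537/196.
Sum = Δu · [v(-27/14) + v(-25/14) + v(-23/14) + ...].
Sum ≈ 8.65816.

8.65816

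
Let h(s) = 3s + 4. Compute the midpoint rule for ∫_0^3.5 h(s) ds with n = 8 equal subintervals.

32.375

Δs = (3.5 − 0)/8 = 0.4375.
Midpoints: 0.21875, 0.65625, 1.09375, 1.53125, 1.96875, 2.40625, 2.84375, 3.28125.
h(0.21875) = 4.65625, h(0.65625) = 5.96875, h(1.09375) = 7.28125, h(1.53125) = 8.59375, h(1.96875) = 9.90625, h(2.40625) = 11.21875, h(2.84375) = 12.53125, h(3.28125) = 13.84375.
Sum = Δs · [h(0.21875) + h(0.65625) + h(1.09375) + ...].
Sum = 32.375.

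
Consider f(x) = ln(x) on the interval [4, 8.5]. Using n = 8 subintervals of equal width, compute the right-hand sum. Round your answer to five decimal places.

Δx = (8.5 − 4)/8 = 0.5625.
Right endpoints: 4.5625, 5.125, 5.6875, 6.25, 6.8125, 7.375, 7.9375, 8.5.
f(4.5625) ≈ 1.51787, f(5.125) ≈ 1.63413, f(5.6875) ≈ 1.73827, f(6.25) ≈ 1.83258, f(6.8125) ≈ 1.91876, f(7.375) ≈ 1.99810, f(7.9375) ≈ 2.07160, f(8.5) ≈ 2.14007.
Sum = Δx · [f(4.5625) + f(5.125) + f(5.6875) + ...].
Sum ≈ 8.35390.

8.35390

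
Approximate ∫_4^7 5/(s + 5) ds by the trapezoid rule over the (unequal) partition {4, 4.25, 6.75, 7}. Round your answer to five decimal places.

1.44988

Subinterval widths: 0.25, 2.5, 0.25.
f(4) = 5/9, f(4.25) = 20/37, f(6.75) = 20/47, f(7) = 5/12.
On each subinterval the trapezoid contributes (Δs_i/2)·[f(s_{i-1}) + f(s_i)].
Sum ≈ 1.44988.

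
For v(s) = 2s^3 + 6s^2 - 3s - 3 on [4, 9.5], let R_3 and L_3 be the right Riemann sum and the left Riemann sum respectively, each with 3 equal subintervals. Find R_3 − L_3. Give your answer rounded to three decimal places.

R_3 ≈ 7394.44444.
L_3 ≈ 3698.90278.
R_3 − L_3 ≈ 3695.542.

3695.542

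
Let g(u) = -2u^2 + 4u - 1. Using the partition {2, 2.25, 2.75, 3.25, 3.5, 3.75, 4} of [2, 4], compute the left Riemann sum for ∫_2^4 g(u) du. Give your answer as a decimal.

-12.5625

Subinterval widths: 0.25, 0.5, 0.5, 0.25, 0.25, 0.25.
Left endpoints: 2, 2.25, 2.75, 3.25, 3.5, 3.75.
g(2) = -1, g(2.25) = -2.125, g(2.75) = -5.125, g(3.25) = -9.125, g(3.5) = -11.5, g(3.75) = -14.125.
Sum = Σ Δu_i · g(u_i).
Sum = -12.5625.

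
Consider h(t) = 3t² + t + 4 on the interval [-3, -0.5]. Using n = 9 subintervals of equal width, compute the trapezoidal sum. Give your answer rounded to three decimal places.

Δt = (-0.5 − (-3))/9 = 5/18.
h(-3) = 28, h(-49/18) = 2539/108, h(-22/9) = 526/27, h(-13/6) = 191/12, h(-17/9) = 346/27, h(-29/18) = 1099/108, h(-4/3) = 8, h(-19/18) = 679/108, h(-7/9) = 136/27, h(-0.5) = 4.25.
T_9 = (Δt/2)·[h(t_0) + 2h(t_1) + ... + 2h(t_{8}) + h(t_9)].
Sum ≈ 32.596.

32.596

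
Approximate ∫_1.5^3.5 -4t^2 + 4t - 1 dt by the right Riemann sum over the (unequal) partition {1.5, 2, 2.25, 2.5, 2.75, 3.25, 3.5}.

-40.75

Subinterval widths: 0.5, 0.25, 0.25, 0.25, 0.5, 0.25.
Right endpoints: 2, 2.25, 2.5, 2.75, 3.25, 3.5.
f(2) = -9, f(2.25) = -12.25, f(2.5) = -16, f(2.75) = -20.25, f(3.25) = -30.25, f(3.5) = -36.
Sum = Σ Δt_i · f(t_i).
Sum = -40.75.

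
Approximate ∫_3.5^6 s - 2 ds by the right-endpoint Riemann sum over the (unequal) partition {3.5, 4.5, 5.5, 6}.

8

Subinterval widths: 1, 1, 0.5.
Right endpoints: 4.5, 5.5, 6.
f(4.5) = 2.5, f(5.5) = 3.5, f(6) = 4.
Sum = Σ Δs_i · f(s_i).
Sum = 8.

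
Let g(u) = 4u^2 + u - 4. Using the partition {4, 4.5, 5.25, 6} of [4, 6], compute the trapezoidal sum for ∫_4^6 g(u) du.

205.3125

Subinterval widths: 0.5, 0.75, 0.75.
g(4) = 64, g(4.5) = 81.5, g(5.25) = 111.5, g(6) = 146.
On each subinterval the trapezoid contributes (Δu_i/2)·[g(u_{i-1}) + g(u_i)].
Sum = 205.3125.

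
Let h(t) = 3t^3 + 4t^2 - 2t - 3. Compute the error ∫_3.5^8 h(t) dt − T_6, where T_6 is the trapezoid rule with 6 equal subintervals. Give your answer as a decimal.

Exact integral: ∫_3.5^8 h(t) dt = 3519.703125.
T_6 = 3543.22265625.
Error = 3519.703125 − 3543.22265625 = -23.51953125.

-23.51953125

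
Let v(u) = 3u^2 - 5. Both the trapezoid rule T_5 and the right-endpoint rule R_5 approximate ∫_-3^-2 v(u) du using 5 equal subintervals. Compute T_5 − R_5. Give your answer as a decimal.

1.5

T_5 = 14.02.
R_5 = 12.52.
T_5 − R_5 = 1.5.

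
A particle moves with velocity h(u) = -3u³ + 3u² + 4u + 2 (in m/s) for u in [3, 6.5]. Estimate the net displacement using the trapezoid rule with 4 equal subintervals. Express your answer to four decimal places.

-974.6748

Δu = (6.5 − 3)/4 = 0.875.
h(3) = -40, h(3.875) = -57349/512, h(4.75) = -232.828125, h(5.625) = -212231/512, h(6.5) = -669.125.
T_4 = (Δu/2)·[h(u_0) + 2h(u_1) + 2h(u_2) + 2h(u_3) + h(u_4)].
Sum ≈ -974.6748.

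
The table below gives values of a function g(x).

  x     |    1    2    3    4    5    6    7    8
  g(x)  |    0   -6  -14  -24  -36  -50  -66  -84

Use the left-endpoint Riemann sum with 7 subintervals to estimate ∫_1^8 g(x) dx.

-196

Δx = 1.
Sum = 1·[0 + (-6) + (-14) + (-24) + (-36) + (-50) + (-66)] = -196.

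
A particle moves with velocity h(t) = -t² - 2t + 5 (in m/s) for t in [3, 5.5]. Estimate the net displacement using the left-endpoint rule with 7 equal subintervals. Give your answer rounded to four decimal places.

Δt = (5.5 − 3)/7 = 5/14.
Left endpoints: 3, 47/14, 26/7, 57/14, 31/7, 67/14, 36/7.
h(3) = -10, h(47/14) = -2545/196, h(26/7) = -795/49, h(57/14) = -3865/196, h(31/7) = -1150/49, h(67/14) = -5385/196, h(36/7) = -1555/49.
Sum = Δt · [h(3) + h(47/14) + h(26/7) + ...].
Sum ≈ -50.5740.

-50.5740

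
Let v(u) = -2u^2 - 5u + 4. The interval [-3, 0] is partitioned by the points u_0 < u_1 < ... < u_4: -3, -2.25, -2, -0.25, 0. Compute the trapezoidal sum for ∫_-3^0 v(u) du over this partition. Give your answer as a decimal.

Subinterval widths: 0.75, 0.25, 1.75, 0.25.
v(-3) = 1, v(-2.25) = 5.125, v(-2) = 6, v(-0.25) = 5.125, v(0) = 4.
On each subinterval the trapezoid contributes (Δu_i/2)·[v(u_{i-1}) + v(u_i)].
Sum = 14.5625.

14.5625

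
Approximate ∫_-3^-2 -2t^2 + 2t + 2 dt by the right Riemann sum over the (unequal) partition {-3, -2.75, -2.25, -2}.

-13.46875

Subinterval widths: 0.25, 0.5, 0.25.
Right endpoints: -2.75, -2.25, -2.
f(-2.75) = -18.625, f(-2.25) = -12.625, f(-2) = -10.
Sum = Σ Δt_i · f(t_i).
Sum = -13.46875.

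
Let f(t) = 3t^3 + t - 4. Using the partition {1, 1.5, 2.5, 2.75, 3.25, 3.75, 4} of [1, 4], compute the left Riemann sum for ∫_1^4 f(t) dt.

140.14453125

Subinterval widths: 0.5, 1, 0.25, 0.5, 0.5, 0.25.
Left endpoints: 1, 1.5, 2.5, 2.75, 3.25, 3.75.
f(1) = 0, f(1.5) = 7.625, f(2.5) = 45.375, f(2.75) = 61.140625, f(3.25) = 102.234375, f(3.75) = 157.953125.
Sum = Σ Δt_i · f(t_i).
Sum = 140.14453125.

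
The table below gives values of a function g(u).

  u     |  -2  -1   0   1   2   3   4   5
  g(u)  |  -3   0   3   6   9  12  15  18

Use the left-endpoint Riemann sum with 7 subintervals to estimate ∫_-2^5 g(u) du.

Δu = 1.
Sum = 1·[(-3) + 0 + 3 + 6 + 9 + 12 + 15] = 42.

42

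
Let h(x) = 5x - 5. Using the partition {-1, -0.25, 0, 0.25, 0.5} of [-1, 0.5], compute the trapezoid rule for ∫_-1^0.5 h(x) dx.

-9.375

Subinterval widths: 0.75, 0.25, 0.25, 0.25.
h(-1) = -10, h(-0.25) = -6.25, h(0) = -5, h(0.25) = -3.75, h(0.5) = -2.5.
On each subinterval the trapezoid contributes (Δx_i/2)·[h(x_{i-1}) + h(x_i)].
Sum = -9.375.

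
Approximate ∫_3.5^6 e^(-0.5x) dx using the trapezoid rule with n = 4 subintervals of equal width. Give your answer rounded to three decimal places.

Δx = (6 − 3.5)/4 = 0.625.
f(3.5) ≈ 0.174, f(4.125) ≈ 0.127, f(4.75) ≈ 0.093, f(5.375) ≈ 0.068, f(6) ≈ 0.050.
T_4 = (Δx/2)·[f(x_0) + 2f(x_1) + 2f(x_2) + 2f(x_3) + f(x_4)].
Sum ≈ 0.250.

0.250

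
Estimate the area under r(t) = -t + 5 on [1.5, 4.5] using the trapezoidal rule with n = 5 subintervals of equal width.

Δt = (4.5 − 1.5)/5 = 0.6.
r(1.5) = 3.5, r(2.1) = 2.9, r(2.7) = 2.3, r(3.3) = 1.7, r(3.9) = 1.1, r(4.5) = 0.5.
T_5 = (Δt/2)·[r(t_0) + 2r(t_1) + ... + 2r(t_{4}) + r(t_5)].
Sum = 6.

6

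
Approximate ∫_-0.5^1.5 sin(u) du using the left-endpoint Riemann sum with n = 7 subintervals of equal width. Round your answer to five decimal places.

0.59036

Δu = (1.5 − (-0.5))/7 = 2/7.
Left endpoints: -0.5, -3/14, 1/14, 5/14, 9/14, 13/14, 17/14.
f(-0.5) ≈ -0.47943, f(-3/14) ≈ -0.21265, f(1/14) ≈ 0.07137, f(5/14) ≈ 0.34960, f(9/14) ≈ 0.59948, f(13/14) ≈ 0.80077, f(17/14) ≈ 0.93712.
Sum = Δu · [f(-0.5) + f(-3/14) + f(1/14) + ...].
Sum ≈ 0.59036.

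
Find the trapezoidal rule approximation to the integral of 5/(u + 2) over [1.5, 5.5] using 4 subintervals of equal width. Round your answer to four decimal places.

Δu = (5.5 − 1.5)/4 = 1.
f(1.5) = 10/7, f(2.5) = 10/9, f(3.5) = 10/11, f(4.5) = 10/13, f(5.5) = 2/3.
T_4 = (Δu/2)·[f(u_0) + 2f(u_1) + 2f(u_2) + 2f(u_3) + f(u_4)].
Sum ≈ 3.8371.

3.8371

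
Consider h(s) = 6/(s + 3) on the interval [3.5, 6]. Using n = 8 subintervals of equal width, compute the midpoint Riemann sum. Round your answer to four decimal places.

1.9523

Δs = (6 − 3.5)/8 = 0.3125.
Midpoints: 3.65625, 3.96875, 4.28125, 4.59375, 4.90625, 5.21875, 5.53125, 5.84375.
h(3.65625) = 64/71, h(3.96875) = 192/223, h(4.28125) = 192/233, h(4.59375) = 64/81, h(4.90625) = 192/253, h(5.21875) = 192/263, h(5.53125) = 64/91, h(5.84375) = 192/283.
Sum = Δs · [h(3.65625) + h(3.96875) + h(4.28125) + ...].
Sum ≈ 1.9523.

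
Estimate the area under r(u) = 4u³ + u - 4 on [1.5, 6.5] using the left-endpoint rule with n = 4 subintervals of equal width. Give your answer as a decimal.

Δu = (6.5 − 1.5)/4 = 1.25.
Left endpoints: 1.5, 2.75, 4, 5.25.
r(1.5) = 11, r(2.75) = 81.9375, r(4) = 256, r(5.25) = 580.0625.
Sum = Δu · [r(1.5) + r(2.75) + r(4) + r(5.25)].
Sum = 1161.25.

1161.25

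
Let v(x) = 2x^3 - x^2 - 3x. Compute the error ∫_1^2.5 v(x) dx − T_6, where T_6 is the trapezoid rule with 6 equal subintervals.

-0.1484375

Exact integral: ∫_1^2.5 v(x) dx = 6.28125.
T_6 = 6.4296875.
Error = 6.28125 − 6.4296875 = -0.1484375.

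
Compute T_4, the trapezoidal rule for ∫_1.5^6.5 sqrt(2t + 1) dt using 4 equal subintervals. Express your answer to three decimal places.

14.764

Δt = (6.5 − 1.5)/4 = 1.25.
f(1.5) ≈ 2.000, f(2.75) ≈ 2.550, f(4) ≈ 3.000, f(5.25) ≈ 3.391, f(6.5) ≈ 3.742.
T_4 = (Δt/2)·[f(t_0) + 2f(t_1) + 2f(t_2) + 2f(t_3) + f(t_4)].
Sum ≈ 14.764.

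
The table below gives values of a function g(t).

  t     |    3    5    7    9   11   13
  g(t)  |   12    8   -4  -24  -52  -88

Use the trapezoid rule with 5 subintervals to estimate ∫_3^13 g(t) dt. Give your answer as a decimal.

Δt = 2.
T_5 = (2/2)·[12 + 2·8 + 2·(-4) + 2·(-24) + 2·(-52) + (-88)] = -220.

-220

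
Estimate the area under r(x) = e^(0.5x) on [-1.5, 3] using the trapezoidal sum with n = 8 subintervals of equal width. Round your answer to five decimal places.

Δx = (3 − (-1.5))/8 = 0.5625.
r(-1.5) ≈ 0.47237, r(-0.9375) ≈ 0.62578, r(-0.375) ≈ 0.82903, r(0.1875) ≈ 1.09829, r(0.75) ≈ 1.45499, r(1.3125) ≈ 1.92755, r(1.875) ≈ 2.55359, r(2.4375) ≈ 3.38296, r(3) ≈ 4.48169.
T_8 = (Δx/2)·[r(x_0) + 2r(x_1) + ... + 2r(x_{7}) + r(x_8)].
Sum ≈ 8.07143.

8.07143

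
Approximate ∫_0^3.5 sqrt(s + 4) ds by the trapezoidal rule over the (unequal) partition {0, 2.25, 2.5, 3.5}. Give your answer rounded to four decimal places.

Subinterval widths: 2.25, 0.25, 1.
f(0) ≈ 2.0000, f(2.25) ≈ 2.5000, f(2.5) ≈ 2.5495, f(3.5) ≈ 2.7386.
On each subinterval the trapezoid contributes (Δs_i/2)·[f(s_{i-1}) + f(s_i)].
Sum ≈ 8.3377.

8.3377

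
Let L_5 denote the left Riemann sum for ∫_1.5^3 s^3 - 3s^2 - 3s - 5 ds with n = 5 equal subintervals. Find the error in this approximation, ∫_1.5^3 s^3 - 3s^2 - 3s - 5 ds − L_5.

Exact integral: ∫_1.5^3 f(s) ds = -22.265625.
L_5 = -22.0125.
Error = -22.265625 − (-22.0125) = -0.253125.

-0.253125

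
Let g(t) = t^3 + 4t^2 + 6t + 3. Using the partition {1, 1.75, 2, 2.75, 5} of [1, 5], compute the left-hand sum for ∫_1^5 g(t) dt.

206.2578125

Subinterval widths: 0.75, 0.25, 0.75, 2.25.
Left endpoints: 1, 1.75, 2, 2.75.
g(1) = 14, g(1.75) = 31.109375, g(2) = 39, g(2.75) = 70.546875.
Sum = Σ Δt_i · g(t_i).
Sum = 206.2578125.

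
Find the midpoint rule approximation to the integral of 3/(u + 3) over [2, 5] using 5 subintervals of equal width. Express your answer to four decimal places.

1.4089

Δu = (5 − 2)/5 = 0.6.
Midpoints: 2.3, 2.9, 3.5, 4.1, 4.7.
f(2.3) = 30/53, f(2.9) = 30/59, f(3.5) = 6/13, f(4.1) = 30/71, f(4.7) = 30/77.
Sum = Δu · [f(2.3) + f(2.9) + f(3.5) + f(4.1) + f(4.7)].
Sum ≈ 1.4089.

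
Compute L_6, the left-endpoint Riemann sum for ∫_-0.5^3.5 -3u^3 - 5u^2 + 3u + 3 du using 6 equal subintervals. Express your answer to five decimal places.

Δu = (3.5 − (-0.5))/6 = 2/3.
Left endpoints: -0.5, 1/6, 5/6, 1.5, 13/6, 17/6.
f(-0.5) = 0.625, f(1/6) = 241/72, f(5/6) = 7/24, f(1.5) = -13.875, f(13/6) = -3203/72, f(17/6) = -96.875.
Sum = Δu · [f(-0.5) + f(1/6) + f(5/6) + ...].
Sum ≈ -100.64815.

-100.64815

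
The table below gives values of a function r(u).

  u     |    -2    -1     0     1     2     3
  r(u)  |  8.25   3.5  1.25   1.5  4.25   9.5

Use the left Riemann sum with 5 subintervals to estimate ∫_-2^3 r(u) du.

18.75

Δu = 1.
Sum = 1·[8.25 + 3.5 + 1.25 + 1.5 + 4.25] = 18.75.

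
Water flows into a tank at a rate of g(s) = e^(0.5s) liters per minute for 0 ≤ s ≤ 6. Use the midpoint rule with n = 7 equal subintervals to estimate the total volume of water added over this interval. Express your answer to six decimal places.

37.880506

Δs = (6 − 0)/7 = 6/7.
Midpoints: 3/7, 9/7, 15/7, 3, 27/7, 33/7, 39/7.
g(3/7) ≈ 1.238977, g(9/7) ≈ 1.901907, g(15/7) ≈ 2.919547, g(3) ≈ 4.481689, g(27/7) ≈ 6.879675, g(33/7) ≈ 10.560735, g(39/7) ≈ 16.211393.
Sum = Δs · [g(3/7) + g(9/7) + g(15/7) + ...].
Sum ≈ 37.880506.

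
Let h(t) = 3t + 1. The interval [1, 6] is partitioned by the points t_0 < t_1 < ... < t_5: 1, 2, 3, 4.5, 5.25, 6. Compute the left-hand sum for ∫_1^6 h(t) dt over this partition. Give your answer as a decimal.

Subinterval widths: 1, 1, 1.5, 0.75, 0.75.
Left endpoints: 1, 2, 3, 4.5, 5.25.
h(1) = 4, h(2) = 7, h(3) = 10, h(4.5) = 14.5, h(5.25) = 16.75.
Sum = Σ Δt_i · h(t_i).
Sum = 49.4375.

49.4375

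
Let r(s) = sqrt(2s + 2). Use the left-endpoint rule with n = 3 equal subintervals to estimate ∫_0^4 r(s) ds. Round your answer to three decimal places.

Δs = (4 − 0)/3 = 4/3.
Left endpoints: 0, 4/3, 8/3.
r(0) ≈ 1.414, r(4/3) ≈ 2.160, r(8/3) ≈ 2.708.
Sum = Δs · [r(0) + r(4/3) + r(8/3)].
Sum ≈ 8.377.

8.377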